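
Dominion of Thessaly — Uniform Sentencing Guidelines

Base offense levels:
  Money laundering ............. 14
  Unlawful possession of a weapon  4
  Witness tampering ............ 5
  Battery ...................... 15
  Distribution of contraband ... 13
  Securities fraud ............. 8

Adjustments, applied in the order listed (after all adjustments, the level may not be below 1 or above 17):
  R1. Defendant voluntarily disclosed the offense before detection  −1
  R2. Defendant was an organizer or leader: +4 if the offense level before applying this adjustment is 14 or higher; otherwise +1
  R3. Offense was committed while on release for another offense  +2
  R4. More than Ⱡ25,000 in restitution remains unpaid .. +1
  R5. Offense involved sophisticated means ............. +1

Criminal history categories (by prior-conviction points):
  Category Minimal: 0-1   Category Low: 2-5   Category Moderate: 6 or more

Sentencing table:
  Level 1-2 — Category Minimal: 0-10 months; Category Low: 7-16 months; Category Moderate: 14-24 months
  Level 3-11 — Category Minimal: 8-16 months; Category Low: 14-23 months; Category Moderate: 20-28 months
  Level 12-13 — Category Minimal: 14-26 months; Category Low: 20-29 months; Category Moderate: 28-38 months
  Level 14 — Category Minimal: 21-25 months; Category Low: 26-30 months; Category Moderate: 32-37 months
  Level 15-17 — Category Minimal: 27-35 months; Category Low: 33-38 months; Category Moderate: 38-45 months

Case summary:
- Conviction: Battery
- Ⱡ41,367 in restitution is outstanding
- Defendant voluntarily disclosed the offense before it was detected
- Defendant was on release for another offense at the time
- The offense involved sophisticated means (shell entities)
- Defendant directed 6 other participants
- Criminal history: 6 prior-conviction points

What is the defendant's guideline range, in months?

Base offense level for battery: 15.
R1 applies: 15 − 1 = 14.
R2 applies (level before this adjustment is 14 ≥ 14, so +4): 14 + 4 = 18.
R3 applies: 18 + 2 = 20.
R4 applies: 20 + 1 = 21.
R5 applies: 21 + 1 = 22.
Level 22 exceeds the maximum of 17; capped at 17.
Final offense level: 17.
Criminal history: 6 prior points → Category Moderate (6+).
Level 17 falls in the 15-17 band.
Grid: Level 15-17 × Category Moderate = 38-45 months.

38-45 months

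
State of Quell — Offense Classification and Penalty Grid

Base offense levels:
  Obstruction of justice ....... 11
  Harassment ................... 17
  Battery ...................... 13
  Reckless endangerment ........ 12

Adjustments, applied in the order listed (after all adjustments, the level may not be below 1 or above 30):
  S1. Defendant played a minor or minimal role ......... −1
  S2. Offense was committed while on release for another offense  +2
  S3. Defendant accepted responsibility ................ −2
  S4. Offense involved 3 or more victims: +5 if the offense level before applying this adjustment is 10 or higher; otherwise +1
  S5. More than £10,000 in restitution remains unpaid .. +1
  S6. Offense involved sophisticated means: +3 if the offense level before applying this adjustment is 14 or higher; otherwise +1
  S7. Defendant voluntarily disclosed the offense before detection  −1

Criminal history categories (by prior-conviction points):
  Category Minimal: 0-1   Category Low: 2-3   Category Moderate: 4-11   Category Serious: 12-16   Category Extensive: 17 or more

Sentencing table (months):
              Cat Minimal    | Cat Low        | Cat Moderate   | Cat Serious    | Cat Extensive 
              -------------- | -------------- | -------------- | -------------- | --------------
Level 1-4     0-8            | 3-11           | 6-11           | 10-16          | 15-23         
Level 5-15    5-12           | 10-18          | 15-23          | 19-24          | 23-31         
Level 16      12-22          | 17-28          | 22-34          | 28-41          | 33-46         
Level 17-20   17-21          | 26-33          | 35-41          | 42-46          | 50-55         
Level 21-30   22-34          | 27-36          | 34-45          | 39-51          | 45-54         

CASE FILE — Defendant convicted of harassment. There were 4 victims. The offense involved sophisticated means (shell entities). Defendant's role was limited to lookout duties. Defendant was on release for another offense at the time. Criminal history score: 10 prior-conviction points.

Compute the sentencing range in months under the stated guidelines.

34-45 months

Base offense level for harassment: 17.
S1 applies: 17 − 1 = 16.
S2 applies: 16 + 2 = 18.
S3 does not apply.
S4 applies (level before this adjustment is 18 ≥ 10, so +5): 18 + 5 = 23.
S6 applies (level before this adjustment is 23 ≥ 14, so +3): 23 + 3 = 26.
S7 does not apply.
Final offense level: 26.
Criminal history: 10 prior points → Category Moderate (4-11).
Level 26 falls in the 21-30 band.
Grid: Level 21-30 × Category Moderate = 34-45 months.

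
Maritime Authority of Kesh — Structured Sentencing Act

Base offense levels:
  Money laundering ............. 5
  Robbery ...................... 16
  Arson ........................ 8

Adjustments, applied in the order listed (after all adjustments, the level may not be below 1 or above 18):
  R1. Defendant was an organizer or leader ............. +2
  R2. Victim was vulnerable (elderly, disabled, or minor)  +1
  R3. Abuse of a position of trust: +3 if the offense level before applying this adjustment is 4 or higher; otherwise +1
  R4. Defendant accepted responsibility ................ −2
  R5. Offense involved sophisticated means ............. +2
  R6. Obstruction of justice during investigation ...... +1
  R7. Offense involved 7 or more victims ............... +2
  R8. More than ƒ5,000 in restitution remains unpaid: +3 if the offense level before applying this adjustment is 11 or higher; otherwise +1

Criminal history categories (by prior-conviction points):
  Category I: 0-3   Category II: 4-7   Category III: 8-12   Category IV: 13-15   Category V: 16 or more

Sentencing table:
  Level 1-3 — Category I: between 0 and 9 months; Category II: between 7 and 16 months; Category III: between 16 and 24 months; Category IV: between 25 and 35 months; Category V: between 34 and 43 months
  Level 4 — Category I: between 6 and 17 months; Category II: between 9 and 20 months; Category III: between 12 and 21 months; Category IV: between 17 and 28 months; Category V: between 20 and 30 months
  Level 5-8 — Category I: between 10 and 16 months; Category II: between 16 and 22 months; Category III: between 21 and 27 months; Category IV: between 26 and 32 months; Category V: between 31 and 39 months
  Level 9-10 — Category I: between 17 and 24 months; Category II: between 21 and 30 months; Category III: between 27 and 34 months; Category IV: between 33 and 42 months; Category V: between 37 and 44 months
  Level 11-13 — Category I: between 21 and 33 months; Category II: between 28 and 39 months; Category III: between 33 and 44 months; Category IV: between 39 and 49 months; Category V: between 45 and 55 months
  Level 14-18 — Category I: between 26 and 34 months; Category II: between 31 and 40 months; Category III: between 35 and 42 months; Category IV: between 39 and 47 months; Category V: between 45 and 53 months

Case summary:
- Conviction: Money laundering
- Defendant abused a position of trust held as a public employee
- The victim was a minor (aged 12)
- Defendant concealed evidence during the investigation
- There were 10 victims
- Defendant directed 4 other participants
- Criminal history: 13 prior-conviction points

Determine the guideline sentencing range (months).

39-47 months

Base offense level for money laundering: 5.
R1 applies: 5 + 2 = 7.
R2 applies: 7 + 1 = 8.
R3 applies (level before this adjustment is 8 ≥ 4, so +3): 8 + 3 = 11.
R5 does not apply.
R6 applies: 11 + 1 = 12.
R7 applies: 12 + 2 = 14.
R8 does not apply.
Final offense level: 14.
Criminal history: 13 prior points → Category IV (13-15).
Level 14 falls in the 14-18 band.
Grid: Level 14-18 × Category IV = 39-47 months.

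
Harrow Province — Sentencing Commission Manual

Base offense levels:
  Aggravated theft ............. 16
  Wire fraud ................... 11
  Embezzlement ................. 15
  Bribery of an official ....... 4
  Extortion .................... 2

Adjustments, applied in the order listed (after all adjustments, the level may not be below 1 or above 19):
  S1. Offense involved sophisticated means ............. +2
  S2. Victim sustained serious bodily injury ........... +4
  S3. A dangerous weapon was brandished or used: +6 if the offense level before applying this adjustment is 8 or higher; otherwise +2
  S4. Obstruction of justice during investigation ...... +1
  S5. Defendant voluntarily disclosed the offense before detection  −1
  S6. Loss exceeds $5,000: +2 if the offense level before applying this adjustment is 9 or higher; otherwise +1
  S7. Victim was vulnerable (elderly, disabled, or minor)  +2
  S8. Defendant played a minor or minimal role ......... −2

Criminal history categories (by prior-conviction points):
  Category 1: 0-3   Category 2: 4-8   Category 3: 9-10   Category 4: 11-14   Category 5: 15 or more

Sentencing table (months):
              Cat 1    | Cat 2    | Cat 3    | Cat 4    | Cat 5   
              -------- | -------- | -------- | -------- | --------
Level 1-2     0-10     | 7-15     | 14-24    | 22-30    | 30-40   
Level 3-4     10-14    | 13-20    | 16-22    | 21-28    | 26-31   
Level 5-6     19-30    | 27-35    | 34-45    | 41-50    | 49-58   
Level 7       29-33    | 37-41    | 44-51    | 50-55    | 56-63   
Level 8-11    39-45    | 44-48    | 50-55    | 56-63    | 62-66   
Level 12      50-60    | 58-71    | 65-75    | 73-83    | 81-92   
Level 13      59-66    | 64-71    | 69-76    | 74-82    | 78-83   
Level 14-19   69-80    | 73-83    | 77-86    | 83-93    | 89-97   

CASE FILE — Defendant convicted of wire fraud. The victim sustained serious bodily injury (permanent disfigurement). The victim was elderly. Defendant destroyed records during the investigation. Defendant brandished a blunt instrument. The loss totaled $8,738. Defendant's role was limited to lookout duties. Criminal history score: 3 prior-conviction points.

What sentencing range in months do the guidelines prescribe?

Base offense level for wire fraud: 11.
S2 applies: 11 + 4 = 15.
S3 applies (level before this adjustment is 15 ≥ 8, so +6): 15 + 6 = 21.
S4 applies: 21 + 1 = 22.
S6 applies (level before this adjustment is 22 ≥ 9, so +2): 22 + 2 = 24.
S7 applies: 24 + 2 = 26.
S8 applies: 26 − 2 = 24.
Level 24 exceeds the maximum of 19; capped at 19.
Final offense level: 19.
Criminal history: 3 prior points → Category 1 (0-3).
Level 19 falls in the 14-19 band.
Grid: Level 14-19 × Category 1 = 69-80 months.

69-80 months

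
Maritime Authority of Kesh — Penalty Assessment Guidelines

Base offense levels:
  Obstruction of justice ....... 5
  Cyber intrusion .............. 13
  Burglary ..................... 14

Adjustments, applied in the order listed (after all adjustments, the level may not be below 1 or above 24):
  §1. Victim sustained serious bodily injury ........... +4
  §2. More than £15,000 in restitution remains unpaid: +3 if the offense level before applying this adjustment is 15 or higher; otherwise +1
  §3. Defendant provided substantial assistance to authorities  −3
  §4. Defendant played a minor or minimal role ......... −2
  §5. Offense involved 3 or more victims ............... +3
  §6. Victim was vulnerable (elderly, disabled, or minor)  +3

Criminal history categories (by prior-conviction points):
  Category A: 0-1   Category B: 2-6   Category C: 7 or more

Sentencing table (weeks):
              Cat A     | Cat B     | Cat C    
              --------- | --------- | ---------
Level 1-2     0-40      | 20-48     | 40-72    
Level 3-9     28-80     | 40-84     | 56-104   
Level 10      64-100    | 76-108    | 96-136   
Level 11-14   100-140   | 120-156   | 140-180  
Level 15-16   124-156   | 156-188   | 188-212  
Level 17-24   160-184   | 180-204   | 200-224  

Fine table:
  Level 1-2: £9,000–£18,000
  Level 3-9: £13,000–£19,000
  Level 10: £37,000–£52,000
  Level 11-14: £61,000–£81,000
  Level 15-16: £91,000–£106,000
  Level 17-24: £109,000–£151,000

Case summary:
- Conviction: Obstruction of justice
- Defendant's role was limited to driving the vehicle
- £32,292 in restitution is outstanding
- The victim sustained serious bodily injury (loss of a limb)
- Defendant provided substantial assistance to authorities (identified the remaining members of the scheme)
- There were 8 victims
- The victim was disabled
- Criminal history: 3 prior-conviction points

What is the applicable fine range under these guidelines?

£61,000–£81,000

Base offense level for obstruction of justice: 5.
§1 applies: 5 + 4 = 9.
§2 applies (level before this adjustment is 9 < 15, so +1): 9 + 1 = 10.
§3 applies: 10 − 3 = 7.
§4 applies: 7 − 2 = 5.
§5 applies: 5 + 3 = 8.
§6 applies: 8 + 3 = 11.
Final offense level: 11.
Level 11 falls in the 11-14 band.
Fine table: Level 11-14 → £61,000–£81,000.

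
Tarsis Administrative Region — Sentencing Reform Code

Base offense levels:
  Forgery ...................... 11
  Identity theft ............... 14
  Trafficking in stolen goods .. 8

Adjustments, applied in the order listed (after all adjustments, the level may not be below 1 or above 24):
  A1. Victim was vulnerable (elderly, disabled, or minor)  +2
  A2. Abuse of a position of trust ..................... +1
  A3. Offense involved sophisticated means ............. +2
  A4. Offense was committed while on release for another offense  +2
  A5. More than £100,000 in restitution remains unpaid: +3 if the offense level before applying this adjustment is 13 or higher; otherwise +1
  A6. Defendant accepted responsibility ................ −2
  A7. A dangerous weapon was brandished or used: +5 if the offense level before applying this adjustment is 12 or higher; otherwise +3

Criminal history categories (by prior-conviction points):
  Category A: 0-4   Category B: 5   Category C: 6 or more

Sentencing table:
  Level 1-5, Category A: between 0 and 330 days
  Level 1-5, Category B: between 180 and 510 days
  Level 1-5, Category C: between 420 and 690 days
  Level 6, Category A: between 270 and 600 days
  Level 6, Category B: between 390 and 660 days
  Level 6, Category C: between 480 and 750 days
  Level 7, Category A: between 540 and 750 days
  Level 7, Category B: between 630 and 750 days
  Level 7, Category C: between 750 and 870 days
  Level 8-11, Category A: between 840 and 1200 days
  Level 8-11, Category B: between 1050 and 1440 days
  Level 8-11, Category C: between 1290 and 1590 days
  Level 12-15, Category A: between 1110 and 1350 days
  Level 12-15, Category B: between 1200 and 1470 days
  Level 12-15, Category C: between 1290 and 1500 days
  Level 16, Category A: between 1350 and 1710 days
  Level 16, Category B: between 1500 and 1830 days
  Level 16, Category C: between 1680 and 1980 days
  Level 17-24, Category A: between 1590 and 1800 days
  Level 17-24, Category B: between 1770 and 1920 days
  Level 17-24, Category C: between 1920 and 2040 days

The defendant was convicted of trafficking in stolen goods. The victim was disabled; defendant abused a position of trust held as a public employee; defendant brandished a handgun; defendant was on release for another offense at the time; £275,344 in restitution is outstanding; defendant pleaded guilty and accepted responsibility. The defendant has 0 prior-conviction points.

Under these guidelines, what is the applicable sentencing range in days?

1590-1800 days

Base offense level for trafficking in stolen goods: 8.
A1 applies: 8 + 2 = 10.
A2 applies: 10 + 1 = 11.
A3 does not apply.
A4 applies: 11 + 2 = 13.
A5 applies (level before this adjustment is 13 ≥ 13, so +3): 13 + 3 = 16.
A6 applies: 16 − 2 = 14.
A7 applies (level before this adjustment is 14 ≥ 12, so +5): 14 + 5 = 19.
Final offense level: 19.
Criminal history: 0 prior points → Category A (0-4).
Level 19 falls in the 17-24 band.
Grid: Level 17-24 × Category A = 1590-1800 days.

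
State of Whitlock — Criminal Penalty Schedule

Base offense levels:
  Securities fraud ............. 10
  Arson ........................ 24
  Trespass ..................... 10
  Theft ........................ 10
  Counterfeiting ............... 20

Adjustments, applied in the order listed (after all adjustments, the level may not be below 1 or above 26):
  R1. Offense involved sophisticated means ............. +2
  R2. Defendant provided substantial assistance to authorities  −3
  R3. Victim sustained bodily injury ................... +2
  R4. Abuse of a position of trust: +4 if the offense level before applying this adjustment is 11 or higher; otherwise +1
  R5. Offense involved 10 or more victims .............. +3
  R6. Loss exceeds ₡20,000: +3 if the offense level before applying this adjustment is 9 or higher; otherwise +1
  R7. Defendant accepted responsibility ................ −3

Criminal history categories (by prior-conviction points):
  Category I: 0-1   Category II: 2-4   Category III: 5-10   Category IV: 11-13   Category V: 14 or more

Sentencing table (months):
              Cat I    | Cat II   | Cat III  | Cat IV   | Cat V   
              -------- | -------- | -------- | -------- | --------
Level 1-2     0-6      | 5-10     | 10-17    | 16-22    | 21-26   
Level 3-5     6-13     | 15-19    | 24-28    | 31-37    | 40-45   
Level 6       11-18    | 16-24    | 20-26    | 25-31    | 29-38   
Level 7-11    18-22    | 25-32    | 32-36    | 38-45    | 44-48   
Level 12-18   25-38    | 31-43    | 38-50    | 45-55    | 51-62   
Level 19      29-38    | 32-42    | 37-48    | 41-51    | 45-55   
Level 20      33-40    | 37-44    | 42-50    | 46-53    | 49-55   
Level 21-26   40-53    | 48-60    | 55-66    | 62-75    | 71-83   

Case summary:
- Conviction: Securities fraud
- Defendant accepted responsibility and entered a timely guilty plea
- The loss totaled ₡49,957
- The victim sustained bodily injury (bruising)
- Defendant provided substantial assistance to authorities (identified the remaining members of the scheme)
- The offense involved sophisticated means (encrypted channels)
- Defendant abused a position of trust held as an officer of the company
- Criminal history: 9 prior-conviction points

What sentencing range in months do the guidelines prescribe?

Base offense level for securities fraud: 10.
R1 applies: 10 + 2 = 12.
R2 applies: 12 − 3 = 9.
R3 applies: 9 + 2 = 11.
R4 applies (level before this adjustment is 11 ≥ 11, so +4): 11 + 4 = 15.
R5 does not apply.
R6 applies (level before this adjustment is 15 ≥ 9, so +3): 15 + 3 = 18.
R7 applies: 18 − 3 = 15.
Final offense level: 15.
Criminal history: 9 prior points → Category III (5-10).
Level 15 falls in the 12-18 band.
Grid: Level 12-18 × Category III = 38-50 months.

38-50 months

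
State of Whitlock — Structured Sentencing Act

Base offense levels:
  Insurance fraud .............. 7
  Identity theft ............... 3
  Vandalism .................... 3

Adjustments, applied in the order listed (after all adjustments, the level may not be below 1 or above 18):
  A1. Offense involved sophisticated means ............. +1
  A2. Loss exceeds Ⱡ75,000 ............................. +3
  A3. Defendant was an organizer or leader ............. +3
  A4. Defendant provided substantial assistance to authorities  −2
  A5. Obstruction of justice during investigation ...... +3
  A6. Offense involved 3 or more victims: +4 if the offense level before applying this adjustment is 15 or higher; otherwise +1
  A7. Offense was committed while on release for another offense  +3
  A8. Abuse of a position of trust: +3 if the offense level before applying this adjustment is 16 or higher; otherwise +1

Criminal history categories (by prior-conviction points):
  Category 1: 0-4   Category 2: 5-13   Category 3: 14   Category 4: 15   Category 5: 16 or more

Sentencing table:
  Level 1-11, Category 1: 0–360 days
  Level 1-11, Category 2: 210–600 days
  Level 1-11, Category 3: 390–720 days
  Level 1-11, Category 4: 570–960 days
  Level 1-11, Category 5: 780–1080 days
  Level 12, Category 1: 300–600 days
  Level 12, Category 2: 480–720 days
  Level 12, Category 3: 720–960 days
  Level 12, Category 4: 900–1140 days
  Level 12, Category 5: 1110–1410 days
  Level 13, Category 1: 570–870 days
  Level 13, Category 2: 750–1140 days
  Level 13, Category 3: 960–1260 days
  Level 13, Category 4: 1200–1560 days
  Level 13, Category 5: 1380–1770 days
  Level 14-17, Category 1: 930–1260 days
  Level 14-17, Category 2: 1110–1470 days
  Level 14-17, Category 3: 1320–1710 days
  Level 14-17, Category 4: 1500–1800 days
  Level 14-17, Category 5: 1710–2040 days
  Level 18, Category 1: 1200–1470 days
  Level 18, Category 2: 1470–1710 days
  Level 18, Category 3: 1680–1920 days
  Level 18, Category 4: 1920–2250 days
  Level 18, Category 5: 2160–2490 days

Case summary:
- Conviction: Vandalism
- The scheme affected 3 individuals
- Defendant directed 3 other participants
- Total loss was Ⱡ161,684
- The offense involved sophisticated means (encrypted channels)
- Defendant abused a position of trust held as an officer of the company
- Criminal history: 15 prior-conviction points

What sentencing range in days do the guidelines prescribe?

900-1140 days

Base offense level for vandalism: 3.
A1 applies: 3 + 1 = 4.
A2 applies: 4 + 3 = 7.
A3 applies: 7 + 3 = 10.
A4 does not apply.
A6 applies (level before this adjustment is 10 < 15, so +1): 10 + 1 = 11.
A7 does not apply.
A8 applies (level before this adjustment is 11 < 16, so +1): 11 + 1 = 12.
Final offense level: 12.
Criminal history: 15 prior points → Category 4 (15).
Level 12 falls in the 12 band.
Grid: Level 12 × Category 4 = 900-1140 days.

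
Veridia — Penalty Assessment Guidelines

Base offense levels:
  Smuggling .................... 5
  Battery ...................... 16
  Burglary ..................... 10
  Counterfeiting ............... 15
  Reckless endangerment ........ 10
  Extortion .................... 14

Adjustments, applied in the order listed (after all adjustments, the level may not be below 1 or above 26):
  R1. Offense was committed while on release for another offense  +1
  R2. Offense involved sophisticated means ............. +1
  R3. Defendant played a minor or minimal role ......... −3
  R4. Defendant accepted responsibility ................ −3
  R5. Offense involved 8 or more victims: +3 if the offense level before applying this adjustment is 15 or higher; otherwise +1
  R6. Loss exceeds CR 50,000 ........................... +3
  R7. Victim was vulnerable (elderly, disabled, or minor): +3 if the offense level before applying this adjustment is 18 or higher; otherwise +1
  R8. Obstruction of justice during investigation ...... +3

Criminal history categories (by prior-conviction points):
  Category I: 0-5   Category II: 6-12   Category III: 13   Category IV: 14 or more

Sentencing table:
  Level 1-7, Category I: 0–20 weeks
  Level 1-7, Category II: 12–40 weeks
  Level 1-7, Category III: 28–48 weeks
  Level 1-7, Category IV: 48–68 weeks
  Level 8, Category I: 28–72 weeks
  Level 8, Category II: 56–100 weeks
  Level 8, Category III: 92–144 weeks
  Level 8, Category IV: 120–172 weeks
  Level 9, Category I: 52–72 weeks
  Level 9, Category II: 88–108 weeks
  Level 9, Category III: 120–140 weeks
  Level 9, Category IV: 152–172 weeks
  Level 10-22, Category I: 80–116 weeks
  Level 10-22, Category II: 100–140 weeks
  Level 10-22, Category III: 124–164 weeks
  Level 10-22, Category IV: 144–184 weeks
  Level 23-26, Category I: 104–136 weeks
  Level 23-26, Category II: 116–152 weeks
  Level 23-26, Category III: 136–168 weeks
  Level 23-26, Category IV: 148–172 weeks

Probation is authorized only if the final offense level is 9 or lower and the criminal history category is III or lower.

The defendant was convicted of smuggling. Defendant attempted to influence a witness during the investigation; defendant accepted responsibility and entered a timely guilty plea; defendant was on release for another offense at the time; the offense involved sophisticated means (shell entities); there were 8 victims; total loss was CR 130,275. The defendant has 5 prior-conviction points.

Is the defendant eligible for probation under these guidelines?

No

Base offense level for smuggling: 5.
R1 applies: 5 + 1 = 6.
R2 applies: 6 + 1 = 7.
R4 applies: 7 − 3 = 4.
R5 applies (level before this adjustment is 4 < 15, so +1): 4 + 1 = 5.
R6 applies: 5 + 3 = 8.
R7 does not apply.
R8 applies: 8 + 3 = 11.
Final offense level: 11.
Criminal history: 5 prior points → Category I (0-5).
Level 11 falls in the 10-22 band.
Grid: Level 10-22 × Category I = 80-116 weeks.
Probation check: level 11 > 9 and category I ≤ III → not eligible.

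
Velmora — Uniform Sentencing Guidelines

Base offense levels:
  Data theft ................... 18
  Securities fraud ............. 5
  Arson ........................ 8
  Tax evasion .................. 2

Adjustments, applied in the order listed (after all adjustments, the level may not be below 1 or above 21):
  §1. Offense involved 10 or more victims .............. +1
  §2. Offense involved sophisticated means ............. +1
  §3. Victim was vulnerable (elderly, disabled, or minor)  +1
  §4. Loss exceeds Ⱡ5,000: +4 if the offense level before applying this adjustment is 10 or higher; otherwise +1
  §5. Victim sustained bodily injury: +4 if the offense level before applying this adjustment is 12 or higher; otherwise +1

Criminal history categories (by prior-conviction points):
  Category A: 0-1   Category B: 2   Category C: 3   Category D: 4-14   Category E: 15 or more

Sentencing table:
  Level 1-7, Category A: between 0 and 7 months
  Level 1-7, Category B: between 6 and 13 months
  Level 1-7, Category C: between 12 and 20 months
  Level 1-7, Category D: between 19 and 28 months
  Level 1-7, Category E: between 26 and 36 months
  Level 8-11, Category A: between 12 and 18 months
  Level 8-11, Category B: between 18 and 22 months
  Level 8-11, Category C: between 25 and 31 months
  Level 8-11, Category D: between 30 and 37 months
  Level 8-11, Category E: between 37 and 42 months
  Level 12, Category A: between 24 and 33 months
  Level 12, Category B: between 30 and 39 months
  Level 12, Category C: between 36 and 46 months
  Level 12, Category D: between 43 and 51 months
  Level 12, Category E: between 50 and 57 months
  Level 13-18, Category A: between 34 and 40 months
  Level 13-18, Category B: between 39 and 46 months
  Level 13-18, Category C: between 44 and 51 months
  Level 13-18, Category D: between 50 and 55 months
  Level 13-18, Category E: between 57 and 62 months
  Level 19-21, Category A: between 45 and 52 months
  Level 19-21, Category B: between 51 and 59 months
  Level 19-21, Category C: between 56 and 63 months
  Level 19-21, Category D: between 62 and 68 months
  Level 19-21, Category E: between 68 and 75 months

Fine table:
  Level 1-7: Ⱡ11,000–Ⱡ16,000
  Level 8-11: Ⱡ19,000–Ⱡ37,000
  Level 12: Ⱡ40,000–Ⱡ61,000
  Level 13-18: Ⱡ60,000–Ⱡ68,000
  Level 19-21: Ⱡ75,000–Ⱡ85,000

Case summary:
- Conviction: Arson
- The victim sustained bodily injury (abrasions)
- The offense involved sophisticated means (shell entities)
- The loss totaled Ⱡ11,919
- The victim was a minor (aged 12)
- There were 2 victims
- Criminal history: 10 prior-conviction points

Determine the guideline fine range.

Ⱡ60,000–Ⱡ68,000

Base offense level for arson: 8.
§1 does not apply.
§2 applies: 8 + 1 = 9.
§3 applies: 9 + 1 = 10.
§4 applies (level before this adjustment is 10 ≥ 10, so +4): 10 + 4 = 14.
§5 applies (level before this adjustment is 14 ≥ 12, so +4): 14 + 4 = 18.
Final offense level: 18.
Level 18 falls in the 13-18 band.
Fine table: Level 13-18 → Ⱡ60,000–Ⱡ68,000.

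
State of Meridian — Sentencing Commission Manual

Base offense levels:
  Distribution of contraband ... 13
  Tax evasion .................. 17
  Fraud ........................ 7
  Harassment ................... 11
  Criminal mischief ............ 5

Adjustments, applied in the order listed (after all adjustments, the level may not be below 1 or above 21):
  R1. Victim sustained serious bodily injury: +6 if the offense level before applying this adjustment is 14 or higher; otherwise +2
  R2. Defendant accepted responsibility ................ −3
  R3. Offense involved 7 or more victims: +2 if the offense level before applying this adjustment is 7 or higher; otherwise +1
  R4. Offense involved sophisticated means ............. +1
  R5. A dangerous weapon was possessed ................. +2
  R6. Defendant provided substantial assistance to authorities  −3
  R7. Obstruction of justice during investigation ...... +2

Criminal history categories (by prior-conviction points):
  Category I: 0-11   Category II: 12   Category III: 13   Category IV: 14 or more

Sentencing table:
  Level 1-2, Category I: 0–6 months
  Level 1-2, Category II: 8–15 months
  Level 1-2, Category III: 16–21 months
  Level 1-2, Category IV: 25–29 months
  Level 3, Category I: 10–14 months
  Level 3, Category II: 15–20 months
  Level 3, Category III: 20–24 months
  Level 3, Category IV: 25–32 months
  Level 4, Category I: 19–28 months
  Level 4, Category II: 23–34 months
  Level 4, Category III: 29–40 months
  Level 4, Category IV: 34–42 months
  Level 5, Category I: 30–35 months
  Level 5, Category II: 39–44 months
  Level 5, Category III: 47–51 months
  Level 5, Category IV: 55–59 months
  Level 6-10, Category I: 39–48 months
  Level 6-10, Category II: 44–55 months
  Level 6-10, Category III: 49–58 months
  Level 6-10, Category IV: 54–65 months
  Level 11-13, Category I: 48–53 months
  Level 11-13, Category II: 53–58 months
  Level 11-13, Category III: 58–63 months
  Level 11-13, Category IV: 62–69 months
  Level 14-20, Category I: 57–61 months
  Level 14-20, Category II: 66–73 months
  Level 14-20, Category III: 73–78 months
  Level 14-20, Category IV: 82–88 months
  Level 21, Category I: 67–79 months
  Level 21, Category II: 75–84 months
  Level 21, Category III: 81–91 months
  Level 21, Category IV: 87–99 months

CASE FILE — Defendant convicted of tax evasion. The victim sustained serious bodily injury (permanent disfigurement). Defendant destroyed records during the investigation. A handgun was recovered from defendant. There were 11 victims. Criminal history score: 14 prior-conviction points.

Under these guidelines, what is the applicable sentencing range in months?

Base offense level for tax evasion: 17.
R1 applies (level before this adjustment is 17 ≥ 14, so +6): 17 + 6 = 23.
R3 applies (level before this adjustment is 23 ≥ 7, so +2): 23 + 2 = 25.
R4 does not apply.
R5 applies: 25 + 2 = 27.
R7 applies: 27 + 2 = 29.
Level 29 exceeds the maximum of 21; capped at 21.
Final offense level: 21.
Criminal history: 14 prior points → Category IV (14+).
Level 21 falls in the 21 band.
Grid: Level 21 × Category IV = 87-99 months.

87-99 months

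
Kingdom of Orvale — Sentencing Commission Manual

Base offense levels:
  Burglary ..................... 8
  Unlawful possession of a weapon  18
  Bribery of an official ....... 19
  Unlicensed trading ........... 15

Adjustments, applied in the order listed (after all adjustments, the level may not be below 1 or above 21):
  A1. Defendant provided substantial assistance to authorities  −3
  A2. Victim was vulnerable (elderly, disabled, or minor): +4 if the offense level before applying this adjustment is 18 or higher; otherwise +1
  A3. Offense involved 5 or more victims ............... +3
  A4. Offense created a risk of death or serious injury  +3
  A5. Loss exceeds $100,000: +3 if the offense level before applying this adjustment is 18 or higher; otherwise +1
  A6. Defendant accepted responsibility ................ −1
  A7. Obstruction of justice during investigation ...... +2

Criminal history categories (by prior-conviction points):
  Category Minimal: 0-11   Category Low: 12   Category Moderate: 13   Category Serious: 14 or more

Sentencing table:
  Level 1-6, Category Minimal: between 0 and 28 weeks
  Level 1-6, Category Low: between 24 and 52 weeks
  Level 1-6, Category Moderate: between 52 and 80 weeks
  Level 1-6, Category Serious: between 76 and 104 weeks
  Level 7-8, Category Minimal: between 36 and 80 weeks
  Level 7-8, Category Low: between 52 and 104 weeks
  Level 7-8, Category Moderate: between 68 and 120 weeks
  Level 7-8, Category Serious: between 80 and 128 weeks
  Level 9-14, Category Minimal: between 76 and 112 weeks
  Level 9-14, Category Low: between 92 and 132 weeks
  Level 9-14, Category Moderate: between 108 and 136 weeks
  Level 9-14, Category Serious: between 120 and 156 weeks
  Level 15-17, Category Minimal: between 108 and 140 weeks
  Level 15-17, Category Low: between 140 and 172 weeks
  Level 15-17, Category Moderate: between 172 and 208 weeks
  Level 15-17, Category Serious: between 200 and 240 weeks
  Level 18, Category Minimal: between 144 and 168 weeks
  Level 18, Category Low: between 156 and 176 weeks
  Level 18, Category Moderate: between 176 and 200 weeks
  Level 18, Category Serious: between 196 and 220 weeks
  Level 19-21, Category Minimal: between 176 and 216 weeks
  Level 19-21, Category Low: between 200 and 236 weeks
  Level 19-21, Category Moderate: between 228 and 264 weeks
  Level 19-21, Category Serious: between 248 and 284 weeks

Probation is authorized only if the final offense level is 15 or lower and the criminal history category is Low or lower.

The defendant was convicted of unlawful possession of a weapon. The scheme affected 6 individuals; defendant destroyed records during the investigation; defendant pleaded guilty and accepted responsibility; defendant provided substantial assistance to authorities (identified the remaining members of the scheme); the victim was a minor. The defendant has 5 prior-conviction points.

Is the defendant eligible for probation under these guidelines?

No

Base offense level for unlawful possession of a weapon: 18.
A1 applies: 18 − 3 = 15.
A2 applies (level before this adjustment is 15 < 18, so +1): 15 + 1 = 16.
A3 applies: 16 + 3 = 19.
A6 applies: 19 − 1 = 18.
A7 applies: 18 + 2 = 20.
Final offense level: 20.
Criminal history: 5 prior points → Category Minimal (0-11).
Level 20 falls in the 19-21 band.
Grid: Level 19-21 × Category Minimal = 176-216 weeks.
Probation check: level 20 > 15 and category Minimal ≤ Low → not eligible.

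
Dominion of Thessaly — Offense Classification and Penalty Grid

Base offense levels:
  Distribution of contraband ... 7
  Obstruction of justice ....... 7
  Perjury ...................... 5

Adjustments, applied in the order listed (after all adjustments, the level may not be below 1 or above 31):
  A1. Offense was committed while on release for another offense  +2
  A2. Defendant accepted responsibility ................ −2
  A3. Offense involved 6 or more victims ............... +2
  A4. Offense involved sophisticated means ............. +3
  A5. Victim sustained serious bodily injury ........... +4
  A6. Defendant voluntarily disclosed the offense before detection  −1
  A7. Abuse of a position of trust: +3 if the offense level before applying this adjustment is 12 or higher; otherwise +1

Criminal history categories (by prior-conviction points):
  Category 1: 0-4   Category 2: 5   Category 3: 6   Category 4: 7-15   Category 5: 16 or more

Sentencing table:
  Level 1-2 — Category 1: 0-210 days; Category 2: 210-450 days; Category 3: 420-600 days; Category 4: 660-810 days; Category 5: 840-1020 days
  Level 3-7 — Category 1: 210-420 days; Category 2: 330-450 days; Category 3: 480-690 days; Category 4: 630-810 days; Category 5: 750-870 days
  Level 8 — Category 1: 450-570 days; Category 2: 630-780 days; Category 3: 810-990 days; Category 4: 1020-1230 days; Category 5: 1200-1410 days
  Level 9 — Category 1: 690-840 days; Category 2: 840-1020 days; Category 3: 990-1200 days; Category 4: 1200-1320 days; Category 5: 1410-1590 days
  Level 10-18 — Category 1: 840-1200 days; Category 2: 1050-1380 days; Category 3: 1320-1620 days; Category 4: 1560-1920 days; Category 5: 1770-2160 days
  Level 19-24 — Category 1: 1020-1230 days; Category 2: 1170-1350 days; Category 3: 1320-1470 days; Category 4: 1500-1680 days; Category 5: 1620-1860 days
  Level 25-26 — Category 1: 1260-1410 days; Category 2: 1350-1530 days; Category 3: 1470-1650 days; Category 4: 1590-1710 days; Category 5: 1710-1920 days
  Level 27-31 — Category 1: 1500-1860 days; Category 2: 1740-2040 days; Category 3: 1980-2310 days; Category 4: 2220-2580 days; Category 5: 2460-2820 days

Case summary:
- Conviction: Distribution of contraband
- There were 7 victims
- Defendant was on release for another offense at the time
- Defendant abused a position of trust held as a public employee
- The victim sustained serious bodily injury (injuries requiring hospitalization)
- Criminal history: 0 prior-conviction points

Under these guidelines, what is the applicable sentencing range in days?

Base offense level for distribution of contraband: 7.
A1 applies: 7 + 2 = 9.
A3 applies: 9 + 2 = 11.
A5 applies: 11 + 4 = 15.
A7 applies (level before this adjustment is 15 ≥ 12, so +3): 15 + 3 = 18.
Final offense level: 18.
Criminal history: 0 prior points → Category 1 (0-4).
Level 18 falls in the 10-18 band.
Grid: Level 10-18 × Category 1 = 840-1200 days.

840-1200 days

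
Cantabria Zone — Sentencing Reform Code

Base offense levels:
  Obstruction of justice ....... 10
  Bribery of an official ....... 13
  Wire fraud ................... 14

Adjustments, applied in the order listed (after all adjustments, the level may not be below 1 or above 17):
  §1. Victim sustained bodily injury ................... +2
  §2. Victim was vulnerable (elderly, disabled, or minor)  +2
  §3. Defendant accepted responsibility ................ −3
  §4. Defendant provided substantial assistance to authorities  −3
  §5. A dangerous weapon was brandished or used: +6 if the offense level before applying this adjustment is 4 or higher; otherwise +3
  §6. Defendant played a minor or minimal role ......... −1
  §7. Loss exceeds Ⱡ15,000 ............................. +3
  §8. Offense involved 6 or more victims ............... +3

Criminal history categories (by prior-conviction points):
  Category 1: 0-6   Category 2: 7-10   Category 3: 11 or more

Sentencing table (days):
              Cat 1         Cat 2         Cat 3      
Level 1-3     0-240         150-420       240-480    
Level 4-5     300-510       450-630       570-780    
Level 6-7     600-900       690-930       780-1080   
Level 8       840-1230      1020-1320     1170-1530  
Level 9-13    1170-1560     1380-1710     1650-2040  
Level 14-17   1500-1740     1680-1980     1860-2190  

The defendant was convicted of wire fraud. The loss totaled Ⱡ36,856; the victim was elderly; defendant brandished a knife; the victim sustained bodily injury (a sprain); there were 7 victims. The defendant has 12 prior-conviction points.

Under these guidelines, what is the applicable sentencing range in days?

1860-2190 days

Base offense level for wire fraud: 14.
§1 applies: 14 + 2 = 16.
§2 applies: 16 + 2 = 18.
§3 does not apply.
§5 applies (level before this adjustment is 18 ≥ 4, so +6): 18 + 6 = 24.
§6 does not apply.
§7 applies: 24 + 3 = 27.
§8 applies: 27 + 3 = 30.
Level 30 exceeds the maximum of 17; capped at 17.
Final offense level: 17.
Criminal history: 12 prior points → Category 3 (11+).
Level 17 falls in the 14-17 band.
Grid: Level 14-17 × Category 3 = 1860-2190 days.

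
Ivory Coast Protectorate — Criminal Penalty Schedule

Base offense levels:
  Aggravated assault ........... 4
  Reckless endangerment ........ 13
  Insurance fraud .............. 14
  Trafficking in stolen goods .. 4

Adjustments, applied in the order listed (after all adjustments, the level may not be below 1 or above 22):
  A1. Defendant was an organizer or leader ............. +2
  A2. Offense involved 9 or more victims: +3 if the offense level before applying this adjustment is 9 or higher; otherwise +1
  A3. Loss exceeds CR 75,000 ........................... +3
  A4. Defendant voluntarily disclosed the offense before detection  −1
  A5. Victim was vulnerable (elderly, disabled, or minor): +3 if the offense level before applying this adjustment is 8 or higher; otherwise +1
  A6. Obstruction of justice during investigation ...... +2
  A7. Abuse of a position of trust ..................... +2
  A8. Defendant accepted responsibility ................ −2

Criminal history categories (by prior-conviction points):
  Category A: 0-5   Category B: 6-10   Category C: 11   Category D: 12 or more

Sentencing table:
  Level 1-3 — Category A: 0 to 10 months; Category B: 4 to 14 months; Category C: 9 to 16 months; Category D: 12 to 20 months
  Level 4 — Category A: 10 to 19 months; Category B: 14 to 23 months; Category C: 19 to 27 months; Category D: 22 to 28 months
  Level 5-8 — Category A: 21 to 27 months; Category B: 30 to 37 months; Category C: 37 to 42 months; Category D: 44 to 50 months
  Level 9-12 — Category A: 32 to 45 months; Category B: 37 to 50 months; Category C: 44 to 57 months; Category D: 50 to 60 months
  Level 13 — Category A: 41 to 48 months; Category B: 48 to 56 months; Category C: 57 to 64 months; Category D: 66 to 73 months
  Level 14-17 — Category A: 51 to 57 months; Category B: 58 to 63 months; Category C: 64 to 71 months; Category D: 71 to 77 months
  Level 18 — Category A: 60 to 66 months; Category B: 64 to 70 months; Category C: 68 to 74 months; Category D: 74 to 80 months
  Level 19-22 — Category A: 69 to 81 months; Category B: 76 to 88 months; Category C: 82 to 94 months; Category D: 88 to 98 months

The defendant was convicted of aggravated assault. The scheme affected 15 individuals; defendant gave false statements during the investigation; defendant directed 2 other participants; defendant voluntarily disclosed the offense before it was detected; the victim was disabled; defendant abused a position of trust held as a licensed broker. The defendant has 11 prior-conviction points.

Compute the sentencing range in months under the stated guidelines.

Base offense level for aggravated assault: 4.
A1 applies: 4 + 2 = 6.
A2 applies (level before this adjustment is 6 < 9, so +1): 6 + 1 = 7.
A3 does not apply.
A4 applies: 7 − 1 = 6.
A5 applies (level before this adjustment is 6 < 8, so +1): 6 + 1 = 7.
A6 applies: 7 + 2 = 9.
A7 applies: 9 + 2 = 11.
Final offense level: 11.
Criminal history: 11 prior points → Category C (11).
Level 11 falls in the 9-12 band.
Grid: Level 9-12 × Category C = 44-57 months.

44-57 months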